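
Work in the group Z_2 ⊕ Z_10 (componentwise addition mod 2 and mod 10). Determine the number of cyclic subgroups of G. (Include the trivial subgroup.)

8

Group the elements of G by the cyclic subgroup they generate; each cyclic subgroup of order d accounts for φ(d) elements.
Cyclic subgroups by order — order 1: 1; order 2: 3; order 5: 1; order 10: 3.
Total: 8.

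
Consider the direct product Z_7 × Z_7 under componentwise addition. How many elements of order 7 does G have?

48

An element (a,b) has order lcm(ord(a), ord(b)); count pairs with lcm equal to 7.
Enumerating gives 48 such elements.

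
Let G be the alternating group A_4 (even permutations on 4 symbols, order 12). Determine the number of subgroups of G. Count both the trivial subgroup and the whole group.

|G| = 12, so by Lagrange every subgroup order divides 12. Divisors: 1, 2, 3, 4, 6, 12.
Subgroups by order — order 1: 1; order 2: 3; order 3: 4; order 4: 1; order 6: 0; order 12: 1.
Total: 1 + 3 + 4 + 1 + 0 + 1 = 10.

10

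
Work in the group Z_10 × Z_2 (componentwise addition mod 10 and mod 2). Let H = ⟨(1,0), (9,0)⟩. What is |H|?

10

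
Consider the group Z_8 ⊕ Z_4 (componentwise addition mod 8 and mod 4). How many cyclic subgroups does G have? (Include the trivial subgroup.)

14

Each element a generates a cyclic subgroup ⟨a⟩; distinct elements may generate the same one (a cyclic group of order d has φ(d) generators).
Cyclic subgroups by order — order 1: 1; order 2: 3; order 4: 6; order 8: 4.
Total: 14.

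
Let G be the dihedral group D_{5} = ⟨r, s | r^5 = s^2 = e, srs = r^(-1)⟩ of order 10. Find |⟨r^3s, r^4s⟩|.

10

|⟨r^3s⟩| = 2 and |⟨r^4s⟩| = 2, so |H| is a multiple of lcm(2, 2) = 2 and divides |G| = 10.
Closing {r^3s, r^4s} under the group operation gives all of G, so |H| = 10.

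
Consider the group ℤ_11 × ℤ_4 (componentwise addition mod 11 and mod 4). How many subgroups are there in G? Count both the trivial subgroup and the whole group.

6

|G| = 44, so by Lagrange every subgroup order divides 44. Divisors: 1, 2, 4, 11, 22, 44.
Subgroups by order — order 1: 1; order 2: 1; order 4: 1; order 11: 1; order 22: 1; order 44: 1.
Total: 1 + 1 + 1 + 1 + 1 + 1 = 6.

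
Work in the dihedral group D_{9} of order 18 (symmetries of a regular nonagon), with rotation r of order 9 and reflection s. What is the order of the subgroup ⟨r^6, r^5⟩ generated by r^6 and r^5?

|⟨r^6⟩| = 3 and |⟨r^5⟩| = 9, so |H| is a multiple of lcm(3, 9) = 9 and divides |G| = 18.
Closing under the operation: H = {e, r, r^2, r^3, r^4, r^5, r^6, r^7, r^8}, so |H| = 9.

9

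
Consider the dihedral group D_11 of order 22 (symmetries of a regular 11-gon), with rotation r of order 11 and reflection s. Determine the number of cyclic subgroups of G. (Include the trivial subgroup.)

13

A cyclic subgroup of order d is generated by each of its φ(d) elements of order d, so the cyclic subgroups of order d number (#elements of order d)/φ(d).
Cyclic subgroups by order — order 1: 1; order 2: 11; order 11: 1.
Total: 13.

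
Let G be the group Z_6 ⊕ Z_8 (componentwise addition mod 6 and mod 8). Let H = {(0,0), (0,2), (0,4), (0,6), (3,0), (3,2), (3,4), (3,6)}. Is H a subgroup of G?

|H| = 8 divides |G| = 48, consistent with Lagrange.
H contains the identity, every element's inverse is in H, and H is closed under +: it is a subgroup.

Yes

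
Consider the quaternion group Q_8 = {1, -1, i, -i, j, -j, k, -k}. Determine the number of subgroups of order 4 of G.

3

|G| = 8 and 4 | 8, so subgroups of order 4 are possible by Lagrange.
The subgroups of order 4 are: {1, -1, i, -i}; {1, -1, j, -j}; {1, -1, k, -k}.
So G has 3 subgroups of order 4.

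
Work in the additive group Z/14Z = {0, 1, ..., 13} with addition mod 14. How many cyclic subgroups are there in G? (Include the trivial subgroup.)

Group the elements of G by the cyclic subgroup they generate; each cyclic subgroup of order d accounts for φ(d) elements.
Cyclic subgroups by order — order 1: 1; order 2: 1; order 7: 1; order 14: 1.
Total: 4.

4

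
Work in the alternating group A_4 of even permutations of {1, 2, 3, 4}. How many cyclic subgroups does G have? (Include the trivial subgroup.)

8

Each element a generates a cyclic subgroup ⟨a⟩; distinct elements may generate the same one (a cyclic group of order d has φ(d) generators).
Cyclic subgroups by order — order 1: 1; order 2: 3; order 3: 4.
Total: 8.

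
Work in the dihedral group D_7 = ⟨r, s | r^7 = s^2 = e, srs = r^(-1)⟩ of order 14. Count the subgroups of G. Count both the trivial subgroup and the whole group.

10

|G| = 14, so by Lagrange every subgroup order divides 14. Divisors: 1, 2, 7, 14.
Subgroups by order — order 1: 1; order 2: 7; order 7: 1; order 14: 1.
Total: 1 + 7 + 1 + 1 = 10.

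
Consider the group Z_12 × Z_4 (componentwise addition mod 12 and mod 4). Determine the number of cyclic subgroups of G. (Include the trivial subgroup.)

Each element a generates a cyclic subgroup ⟨a⟩; distinct elements may generate the same one (a cyclic group of order d has φ(d) generators).
Cyclic subgroups by order — order 1: 1; order 2: 3; order 3: 1; order 4: 6; order 6: 3; order 12: 6.
Total: 20.

20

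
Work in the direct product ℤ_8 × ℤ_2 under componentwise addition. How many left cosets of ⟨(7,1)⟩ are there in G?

2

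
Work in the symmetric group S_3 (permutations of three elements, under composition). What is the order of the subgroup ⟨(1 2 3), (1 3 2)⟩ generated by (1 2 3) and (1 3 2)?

|⟨(1 2 3)⟩| = 3 and |⟨(1 3 2)⟩| = 3, so |H| is a multiple of lcm(3, 3) = 3 and divides |G| = 6.
Closing under the operation: H = {e, (1 2 3), (1 3 2)}, so |H| = 3.

3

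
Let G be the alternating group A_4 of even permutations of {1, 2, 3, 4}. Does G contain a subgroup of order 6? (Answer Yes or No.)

No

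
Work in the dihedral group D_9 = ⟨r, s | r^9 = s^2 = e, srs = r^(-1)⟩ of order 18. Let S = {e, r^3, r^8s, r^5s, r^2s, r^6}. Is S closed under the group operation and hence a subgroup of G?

|S| = 6 divides |G| = 18, consistent with Lagrange.
S contains the identity, every element's inverse is in S, and S is closed under ·: it is a subgroup.

Yes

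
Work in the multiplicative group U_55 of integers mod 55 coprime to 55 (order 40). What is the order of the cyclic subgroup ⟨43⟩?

4

Compute successive powers of 43 mod 55: 43, 34, 32, 1; 43^4 ≡ 1 (mod 55).
So |⟨43⟩| = 4.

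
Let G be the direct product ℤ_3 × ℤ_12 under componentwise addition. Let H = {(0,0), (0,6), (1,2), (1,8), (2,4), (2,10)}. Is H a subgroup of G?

|H| = 6 divides |G| = 36, consistent with Lagrange.
H contains the identity, every element's inverse is in H, and H is closed under +: it is a subgroup.
In fact H = ⟨(1,2)⟩.

Yes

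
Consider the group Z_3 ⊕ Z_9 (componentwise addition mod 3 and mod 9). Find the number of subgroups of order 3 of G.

4

|G| = 27 and 3 | 27, so subgroups of order 3 are possible by Lagrange.
The subgroups of order 3 are: {(0,0), (0,3), (0,6)}; {(0,0), (1,0), (2,0)}; {(0,0), (1,3), (2,6)}; {(0,0), (1,6), (2,3)}.
So G has 4 subgroups of order 3.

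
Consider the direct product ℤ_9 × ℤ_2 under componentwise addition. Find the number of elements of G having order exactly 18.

An element (a,b) has order lcm(ord(a), ord(b)); count pairs with lcm equal to 18.
Enumerating gives 6 such elements.

6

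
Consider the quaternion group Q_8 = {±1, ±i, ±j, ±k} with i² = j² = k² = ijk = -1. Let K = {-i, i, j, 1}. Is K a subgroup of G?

No

j ∈ K but its inverse -j ∉ K, so K is not a subgroup.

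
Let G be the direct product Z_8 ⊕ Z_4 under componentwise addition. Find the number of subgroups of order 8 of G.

7

|G| = 32 and 8 | 32, so subgroups of order 8 are possible by Lagrange.
The subgroups of order 8 are: {(0,0), (0,1), (0,2), (0,3), (4,0), (4,1), (4,2), (4,3)}; {(0,0), (0,2), (2,0), (2,2), (4,0), (4,2), (6,0), (6,2)}; {(0,0), (0,2), (2,1), (2,3), (4,0), (4,2), (6,1), (6,3)}; {(0,0), (1,0), (2,0), (3,0), (4,0), (5,0), (6,0), (7,0)}; … (7 in all).
So G has 7 subgroups of order 8.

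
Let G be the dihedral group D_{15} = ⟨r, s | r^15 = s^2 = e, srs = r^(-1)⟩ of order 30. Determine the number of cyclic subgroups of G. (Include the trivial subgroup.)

19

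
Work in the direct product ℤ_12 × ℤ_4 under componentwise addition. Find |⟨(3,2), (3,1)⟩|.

|⟨(3,2)⟩| = 4 and |⟨(3,1)⟩| = 4, so |H| is a multiple of lcm(4, 4) = 4 and divides |G| = 48.
Closing under the operation: H = {(0,0), (0,1), (0,2), (0,3), (3,0), (3,1), (3,2), (3,3), (6,0), (6,1), (6,2), (6,3), (9,0), (9,1), (9,2), (9,3)}, so |H| = 16.

16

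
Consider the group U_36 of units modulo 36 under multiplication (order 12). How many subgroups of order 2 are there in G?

|G| = 12 and 2 | 12, so subgroups of order 2 are possible by Lagrange.
The subgroups of order 2 are: {1, 17}; {1, 19}; {1, 35}.
So G has 3 subgroups of order 2.

3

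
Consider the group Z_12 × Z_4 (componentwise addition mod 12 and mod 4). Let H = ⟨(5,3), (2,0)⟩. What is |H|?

|⟨(5,3)⟩| = 12 and |⟨(2,0)⟩| = 6, so |H| is a multiple of lcm(12, 6) = 12 and divides |G| = 48.
Closing under the operation: H = {(0,0), (0,2), (1,1), (1,3), (2,0), (2,2), (3,1), (3,3), (4,0), (4,2), (5,1), (5,3), (6,0), (6,2), (7,1), (7,3), (8,0), (8,2), (9,1), (9,3), (10,0), (10,2), (11,1), (11,3)}, so |H| = 24.

24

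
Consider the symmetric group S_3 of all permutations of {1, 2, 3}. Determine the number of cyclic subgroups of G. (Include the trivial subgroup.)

Each element a generates a cyclic subgroup ⟨a⟩; distinct elements may generate the same one (a cyclic group of order d has φ(d) generators).
Cyclic subgroups by order — order 1: 1; order 2: 3; order 3: 1.
Total: 5.

5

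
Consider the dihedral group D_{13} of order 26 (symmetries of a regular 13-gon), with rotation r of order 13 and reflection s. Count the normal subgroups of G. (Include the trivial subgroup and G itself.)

3

G has 16 subgroups. Checking conjugation-invariance by order — order 1: 1/1 normal; order 2: 0/13 normal; order 13: 1/1 normal; order 26: 1/1 normal.
Total normal subgroups: 3.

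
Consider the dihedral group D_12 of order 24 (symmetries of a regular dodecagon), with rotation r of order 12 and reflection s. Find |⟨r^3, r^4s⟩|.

8

|⟨r^3⟩| = 4 and |⟨r^4s⟩| = 2, so |H| is a multiple of lcm(4, 2) = 4 and divides |G| = 24.
Closing under the operation: H = {e, r^3, r^6, r^9, rs, r^4s, r^7s, r^10s}, so |H| = 8.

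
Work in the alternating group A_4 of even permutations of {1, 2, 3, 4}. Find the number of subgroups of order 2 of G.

|G| = 12 and 2 | 12, so subgroups of order 2 are possible by Lagrange.
The subgroups of order 2 are: {e, (1 2)(3 4)}; {e, (1 3)(2 4)}; {e, (1 4)(2 3)}.
So G has 3 subgroups of order 2.

3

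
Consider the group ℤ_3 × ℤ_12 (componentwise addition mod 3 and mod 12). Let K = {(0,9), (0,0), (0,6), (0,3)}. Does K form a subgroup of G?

|K| = 4 divides |G| = 36, consistent with Lagrange.
K contains the identity, every element's inverse is in K, and K is closed under +: it is a subgroup.
In fact K = ⟨(0,3)⟩.

Yes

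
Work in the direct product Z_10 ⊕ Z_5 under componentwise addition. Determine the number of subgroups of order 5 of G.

6

|G| = 50 and 5 | 50, so subgroups of order 5 are possible by Lagrange.
The subgroups of order 5 are: {(0,0), (0,1), (0,2), (0,3), (0,4)}; {(0,0), (2,0), (4,0), (6,0), (8,0)}; {(0,0), (2,1), (4,2), (6,3), (8,4)}; {(0,0), (2,2), (4,4), (6,1), (8,3)}; … (6 in all).
So G has 6 subgroups of order 5.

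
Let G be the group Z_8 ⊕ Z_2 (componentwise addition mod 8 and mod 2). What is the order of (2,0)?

4

The order of (2,0) in Z_8 × Z_2 is lcm(ord(2) in Z_8, ord(0) in Z_2).
ord(2) = 4 and ord(0) = 1, so |⟨(2,0)⟩| = lcm(4, 1) = 4.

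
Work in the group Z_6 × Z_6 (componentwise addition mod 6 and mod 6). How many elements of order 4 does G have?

An element (a,b) has order lcm(ord(a), ord(b)); count pairs with lcm equal to 4.
Enumerating gives 0 such elements.

0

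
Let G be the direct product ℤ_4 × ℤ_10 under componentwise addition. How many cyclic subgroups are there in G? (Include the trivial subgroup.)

12

Each element a generates a cyclic subgroup ⟨a⟩; distinct elements may generate the same one (a cyclic group of order d has φ(d) generators).
Cyclic subgroups by order — order 1: 1; order 2: 3; order 4: 2; order 5: 1; order 10: 3; order 20: 2.
Total: 12.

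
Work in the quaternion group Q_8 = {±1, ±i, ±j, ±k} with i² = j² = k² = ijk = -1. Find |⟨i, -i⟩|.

|⟨i⟩| = 4 and |⟨-i⟩| = 4, so |H| is a multiple of lcm(4, 4) = 4 and divides |G| = 8.
Closing under the operation: H = {1, -1, i, -i}, so |H| = 4.

4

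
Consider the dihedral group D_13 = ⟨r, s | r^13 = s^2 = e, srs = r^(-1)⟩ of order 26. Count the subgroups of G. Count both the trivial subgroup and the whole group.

16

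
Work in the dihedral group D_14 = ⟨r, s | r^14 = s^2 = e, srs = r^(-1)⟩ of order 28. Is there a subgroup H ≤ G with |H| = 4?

Yes

4 | 28. A subgroup of order 4 is {e, r^7, r^3s, r^10s}.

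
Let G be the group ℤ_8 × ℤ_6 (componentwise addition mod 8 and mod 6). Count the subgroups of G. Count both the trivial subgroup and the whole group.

22

|G| = 48, so by Lagrange every subgroup order divides 48. Divisors: 1, 2, 3, 4, 6, 8, 12, 16, 24, 48.
Subgroups by order — order 1: 1; order 2: 3; order 3: 1; order 4: 3; order 6: 3; order 8: 3; order 12: 3; order 16: 1; order 24: 3; order 48: 1.
Total: 1 + 3 + 1 + 3 + 3 + 3 + 3 + 1 + 3 + 1 = 22.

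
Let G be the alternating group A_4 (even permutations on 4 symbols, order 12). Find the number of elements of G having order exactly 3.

8

The elements of order 3 are: (2 3 4), (2 4 3), (1 2 3), (1 2 4), (1 3 2), (1 3 4), (1 4 2), (1 4 3).
That's 8.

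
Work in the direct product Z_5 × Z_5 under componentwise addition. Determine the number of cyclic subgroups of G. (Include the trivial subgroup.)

Group the elements of G by the cyclic subgroup they generate; each cyclic subgroup of order d accounts for φ(d) elements.
Cyclic subgroups by order — order 1: 1; order 5: 6.
Total: 7.

7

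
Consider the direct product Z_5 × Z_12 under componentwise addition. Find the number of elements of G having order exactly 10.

4

An element (a,b) has order lcm(ord(a), ord(b)); count pairs with lcm equal to 10.
Enumerating gives 4 such elements.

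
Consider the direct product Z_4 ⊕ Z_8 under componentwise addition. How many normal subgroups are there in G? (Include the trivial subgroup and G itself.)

22

G is abelian, so every subgroup is normal.
G has 22 subgroups in total, hence 22 normal subgroups.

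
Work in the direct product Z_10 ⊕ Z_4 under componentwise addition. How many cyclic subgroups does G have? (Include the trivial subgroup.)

12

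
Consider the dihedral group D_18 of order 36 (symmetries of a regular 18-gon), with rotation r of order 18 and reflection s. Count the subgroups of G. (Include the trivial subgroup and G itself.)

45

|G| = 36, so by Lagrange every subgroup order divides 36. Divisors: 1, 2, 3, 4, 6, 9, 12, 18, 36.
Subgroups by order — order 1: 1; order 2: 19; order 3: 1; order 4: 9; order 6: 7; order 9: 1; order 12: 3; order 18: 3; order 36: 1.
Total: 1 + 19 + 1 + 9 + 7 + 1 + 3 + 3 + 1 = 45.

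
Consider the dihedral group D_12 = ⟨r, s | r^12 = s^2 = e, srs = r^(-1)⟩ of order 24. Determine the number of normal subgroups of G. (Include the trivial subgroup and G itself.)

9

G has 34 subgroups. Checking conjugation-invariance by order — order 1: 1/1 normal; order 2: 1/13 normal; order 3: 1/1 normal; order 4: 1/7 normal; order 6: 1/5 normal; order 8: 0/3 normal; order 12: 3/3 normal; order 24: 1/1 normal.
Total normal subgroups: 9.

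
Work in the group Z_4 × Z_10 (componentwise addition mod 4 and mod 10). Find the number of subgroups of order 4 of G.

3

|G| = 40 and 4 | 40, so subgroups of order 4 are possible by Lagrange.
The subgroups of order 4 are: {(0,0), (0,5), (2,0), (2,5)}; {(0,0), (1,0), (2,0), (3,0)}; {(0,0), (1,5), (2,0), (3,5)}.
So G has 3 subgroups of order 4.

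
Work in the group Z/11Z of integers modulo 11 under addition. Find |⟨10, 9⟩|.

|⟨10⟩| = 11 and |⟨9⟩| = 11, so |H| is a multiple of lcm(11, 11) = 11 and divides |G| = 11.
Closing {10, 9} under the group operation gives all of G, so |H| = 11.

11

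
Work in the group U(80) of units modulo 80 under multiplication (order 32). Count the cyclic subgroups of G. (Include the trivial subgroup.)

20

A cyclic subgroup of order d is generated by each of its φ(d) elements of order d, so the cyclic subgroups of order d number (#elements of order d)/φ(d).
Cyclic subgroups by order — order 1: 1; order 2: 7; order 4: 12.
Total: 20.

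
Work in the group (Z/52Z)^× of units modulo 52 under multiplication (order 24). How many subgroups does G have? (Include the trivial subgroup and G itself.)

|G| = 24, so by Lagrange every subgroup order divides 24. Divisors: 1, 2, 3, 4, 6, 8, 12, 24.
Subgroups by order — order 1: 1; order 2: 3; order 3: 1; order 4: 3; order 6: 3; order 8: 1; order 12: 3; order 24: 1.
Total: 1 + 3 + 1 + 3 + 3 + 1 + 3 + 1 = 16.

16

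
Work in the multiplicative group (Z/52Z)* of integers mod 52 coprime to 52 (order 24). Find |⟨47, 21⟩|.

8

|⟨47⟩| = 4 and |⟨21⟩| = 4, so |H| is a multiple of lcm(4, 4) = 4 and divides |G| = 24.
Closing under the operation: H = {1, 5, 21, 25, 27, 31, 47, 51}, so |H| = 8.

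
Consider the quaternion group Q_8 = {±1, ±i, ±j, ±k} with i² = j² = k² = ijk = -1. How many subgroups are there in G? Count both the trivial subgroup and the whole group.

6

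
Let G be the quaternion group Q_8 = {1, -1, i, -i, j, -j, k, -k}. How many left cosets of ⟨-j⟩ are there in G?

2

|⟨-j⟩| = 4 and |G| = 8.
By Lagrange, [G : H] = |G|/|H| = 8/4 = 2.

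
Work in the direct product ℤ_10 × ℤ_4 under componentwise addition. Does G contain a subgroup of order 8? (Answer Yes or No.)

8 | 40. A subgroup of order 8 is {(0,0), (0,1), (0,2), (0,3), (5,0), (5,1), (5,2), (5,3)}.

Yes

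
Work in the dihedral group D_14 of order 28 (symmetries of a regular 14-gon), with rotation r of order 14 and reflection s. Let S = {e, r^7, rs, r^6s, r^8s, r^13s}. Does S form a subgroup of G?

|S| = 6 does not divide |G| = 28, so by Lagrange S is not a subgroup.

No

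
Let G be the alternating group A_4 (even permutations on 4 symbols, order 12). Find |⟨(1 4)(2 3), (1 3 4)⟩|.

12

|⟨(1 4)(2 3)⟩| = 2 and |⟨(1 3 4)⟩| = 3, so |H| is a multiple of lcm(2, 3) = 6 and divides |G| = 12.
Closing {(1 4)(2 3), (1 3 4)} under the group operation gives all of G, so |H| = 12.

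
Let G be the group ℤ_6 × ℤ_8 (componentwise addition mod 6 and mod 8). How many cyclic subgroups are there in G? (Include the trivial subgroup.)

16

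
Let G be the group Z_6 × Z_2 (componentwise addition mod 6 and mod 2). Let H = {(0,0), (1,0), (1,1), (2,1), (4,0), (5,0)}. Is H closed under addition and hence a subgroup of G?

No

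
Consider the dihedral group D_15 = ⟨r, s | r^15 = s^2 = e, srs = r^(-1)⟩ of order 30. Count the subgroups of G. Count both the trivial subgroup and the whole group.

|G| = 30, so by Lagrange every subgroup order divides 30. Divisors: 1, 2, 3, 5, 6, 10, 15, 30.
Subgroups by order — order 1: 1; order 2: 15; order 3: 1; order 5: 1; order 6: 5; order 10: 3; order 15: 1; order 30: 1.
Total: 1 + 15 + 1 + 1 + 5 + 3 + 1 + 1 = 28.

28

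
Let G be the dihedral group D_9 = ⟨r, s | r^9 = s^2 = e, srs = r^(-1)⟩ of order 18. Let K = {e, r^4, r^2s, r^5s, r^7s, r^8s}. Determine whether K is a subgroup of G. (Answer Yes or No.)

r^4 ∈ K but its inverse r^5 ∉ K, so K is not a subgroup.

No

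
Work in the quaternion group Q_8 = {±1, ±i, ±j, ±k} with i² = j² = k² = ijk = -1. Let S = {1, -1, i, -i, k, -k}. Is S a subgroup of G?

No

|S| = 6 does not divide |G| = 8, so by Lagrange S is not a subgroup.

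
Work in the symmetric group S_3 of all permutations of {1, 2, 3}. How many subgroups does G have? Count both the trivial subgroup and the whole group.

6

|G| = 6, so by Lagrange every subgroup order divides 6. Divisors: 1, 2, 3, 6.
Subgroups by order — order 1: 1; order 2: 3; order 3: 1; order 6: 1.
Total: 1 + 3 + 1 + 1 = 6.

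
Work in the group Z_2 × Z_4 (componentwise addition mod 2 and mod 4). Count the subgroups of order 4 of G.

|G| = 8 and 4 | 8, so subgroups of order 4 are possible by Lagrange.
The subgroups of order 4 are: {(0,0), (0,1), (0,2), (0,3)}; {(0,0), (0,2), (1,0), (1,2)}; {(0,0), (0,2), (1,1), (1,3)}.
So G has 3 subgroups of order 4.

3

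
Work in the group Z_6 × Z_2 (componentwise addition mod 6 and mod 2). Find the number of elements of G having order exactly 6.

An element (a,b) has order lcm(ord(a), ord(b)); count pairs with lcm equal to 6.
Enumerating gives 6 such elements.

6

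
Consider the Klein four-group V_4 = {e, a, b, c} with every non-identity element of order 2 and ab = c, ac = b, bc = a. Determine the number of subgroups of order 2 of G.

|G| = 4 and 2 | 4, so subgroups of order 2 are possible by Lagrange.
The subgroups of order 2 are: {e, a}; {e, b}; {e, c}.
So G has 3 subgroups of order 2.

3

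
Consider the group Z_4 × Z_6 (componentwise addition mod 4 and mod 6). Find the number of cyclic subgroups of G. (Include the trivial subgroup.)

A cyclic subgroup of order d is generated by each of its φ(d) elements of order d, so the cyclic subgroups of order d number (#elements of order d)/φ(d).
Cyclic subgroups by order — order 1: 1; order 2: 3; order 3: 1; order 4: 2; order 6: 3; order 12: 2.
Total: 12.

12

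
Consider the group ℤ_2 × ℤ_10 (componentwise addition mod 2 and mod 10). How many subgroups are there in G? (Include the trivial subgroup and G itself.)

10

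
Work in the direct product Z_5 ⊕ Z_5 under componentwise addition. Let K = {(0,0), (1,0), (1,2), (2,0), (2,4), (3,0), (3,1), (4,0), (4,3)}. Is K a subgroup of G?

No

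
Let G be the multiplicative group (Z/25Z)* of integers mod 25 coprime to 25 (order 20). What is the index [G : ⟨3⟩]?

1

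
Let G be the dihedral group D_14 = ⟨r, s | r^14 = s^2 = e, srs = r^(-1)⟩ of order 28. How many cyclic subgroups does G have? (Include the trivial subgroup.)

Each element a generates a cyclic subgroup ⟨a⟩; distinct elements may generate the same one (a cyclic group of order d has φ(d) generators).
Cyclic subgroups by order — order 1: 1; order 2: 15; order 7: 1; order 14: 1.
Total: 18.

18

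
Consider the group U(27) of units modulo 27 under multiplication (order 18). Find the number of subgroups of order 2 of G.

1

|G| = 18 and 2 | 18, so subgroups of order 2 are possible by Lagrange.
The subgroups of order 2 are: {1, 26}.
So G has 1 subgroup of order 2.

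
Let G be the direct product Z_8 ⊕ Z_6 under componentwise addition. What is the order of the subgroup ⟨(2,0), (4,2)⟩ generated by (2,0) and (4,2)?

|⟨(2,0)⟩| = 4 and |⟨(4,2)⟩| = 6, so |H| is a multiple of lcm(4, 6) = 12 and divides |G| = 48.
Closing under the operation: H = {(0,0), (0,2), (0,4), (2,0), (2,2), (2,4), (4,0), (4,2), (4,4), (6,0), (6,2), (6,4)}, so |H| = 12.

12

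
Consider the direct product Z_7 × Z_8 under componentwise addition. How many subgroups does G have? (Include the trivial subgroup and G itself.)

8

|G| = 56, so by Lagrange every subgroup order divides 56. Divisors: 1, 2, 4, 7, 8, 14, 28, 56.
Subgroups by order — order 1: 1; order 2: 1; order 4: 1; order 7: 1; order 8: 1; order 14: 1; order 28: 1; order 56: 1.
Total: 1 + 1 + 1 + 1 + 1 + 1 + 1 + 1 = 8.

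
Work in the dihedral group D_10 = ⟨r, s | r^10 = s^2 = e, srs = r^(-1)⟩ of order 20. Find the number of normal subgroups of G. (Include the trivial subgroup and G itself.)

G has 22 subgroups. Checking conjugation-invariance by order — order 1: 1/1 normal; order 2: 1/11 normal; order 4: 0/5 normal; order 5: 1/1 normal; order 10: 3/3 normal; order 20: 1/1 normal.
Total normal subgroups: 7.

7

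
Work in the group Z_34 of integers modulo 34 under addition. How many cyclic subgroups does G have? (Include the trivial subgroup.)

Group the elements of G by the cyclic subgroup they generate; each cyclic subgroup of order d accounts for φ(d) elements.
Cyclic subgroups by order — order 1: 1; order 2: 1; order 17: 1; order 34: 1.
Total: 4.

4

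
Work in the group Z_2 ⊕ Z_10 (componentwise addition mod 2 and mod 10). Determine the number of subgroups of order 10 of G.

|G| = 20 and 10 | 20, so subgroups of order 10 are possible by Lagrange.
The subgroups of order 10 are: {(0,0), (0,1), (0,2), (0,3), (0,4), (0,5), (0,6), (0,7), (0,8), (0,9)}; {(0,0), (0,2), (0,4), (0,6), (0,8), (1,0), (1,2), (1,4), (1,6), (1,8)}; {(0,0), (0,2), (0,4), (0,6), (0,8), (1,1), (1,3), (1,5), (1,7), (1,9)}.
So G has 3 subgroups of order 10.

3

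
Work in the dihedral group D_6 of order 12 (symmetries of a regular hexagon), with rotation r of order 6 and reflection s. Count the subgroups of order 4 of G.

|G| = 12 and 4 | 12, so subgroups of order 4 are possible by Lagrange.
The subgroups of order 4 are: {e, r^3, r^2s, r^5s}; {e, r^3, s, r^3s}; {e, r^3, rs, r^4s}.
So G has 3 subgroups of order 4.

3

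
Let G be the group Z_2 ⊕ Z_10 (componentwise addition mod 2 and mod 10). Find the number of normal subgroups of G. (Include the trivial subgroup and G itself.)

G is abelian, so every subgroup is normal.
G has 10 subgroups in total, hence 10 normal subgroups.

10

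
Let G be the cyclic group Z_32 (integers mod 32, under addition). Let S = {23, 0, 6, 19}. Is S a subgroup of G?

No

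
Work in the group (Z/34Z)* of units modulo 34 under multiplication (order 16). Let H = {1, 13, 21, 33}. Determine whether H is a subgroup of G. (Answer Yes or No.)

|H| = 4 divides |G| = 16, consistent with Lagrange.
H contains the identity, every element's inverse is in H, and H is closed under ·: it is a subgroup.
In fact H = ⟨21⟩.

Yes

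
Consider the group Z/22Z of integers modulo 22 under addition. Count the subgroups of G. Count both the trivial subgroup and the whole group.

4

Subgroups of the cyclic group Z/22Z correspond bijectively to divisors of 22.
Divisors of 22: 1, 2, 11, 22.
So Z/22Z has 4 subgroups.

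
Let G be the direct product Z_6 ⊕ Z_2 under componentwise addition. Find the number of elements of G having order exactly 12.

An element (a,b) has order lcm(ord(a), ord(b)); count pairs with lcm equal to 12.
Enumerating gives 0 such elements.

0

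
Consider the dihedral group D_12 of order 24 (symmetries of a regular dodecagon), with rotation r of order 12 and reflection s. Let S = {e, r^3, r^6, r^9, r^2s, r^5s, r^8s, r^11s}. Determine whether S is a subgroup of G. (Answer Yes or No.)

|S| = 8 divides |G| = 24, consistent with Lagrange.
S contains the identity, every element's inverse is in S, and S is closed under ·: it is a subgroup.

Yes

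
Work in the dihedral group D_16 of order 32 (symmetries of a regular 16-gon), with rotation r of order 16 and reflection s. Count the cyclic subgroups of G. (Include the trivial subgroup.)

Each element a generates a cyclic subgroup ⟨a⟩; distinct elements may generate the same one (a cyclic group of order d has φ(d) generators).
Cyclic subgroups by order — order 1: 1; order 2: 17; order 4: 1; order 8: 1; order 16: 1.
Total: 21.

21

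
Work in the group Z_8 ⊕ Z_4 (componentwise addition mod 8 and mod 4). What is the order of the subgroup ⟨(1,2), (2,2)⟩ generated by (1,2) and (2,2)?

16

|⟨(1,2)⟩| = 8 and |⟨(2,2)⟩| = 4, so |H| is a multiple of lcm(8, 4) = 8 and divides |G| = 32.
Closing under the operation: H = {(0,0), (0,2), (1,0), (1,2), (2,0), (2,2), (3,0), (3,2), (4,0), (4,2), (5,0), (5,2), (6,0), (6,2), (7,0), (7,2)}, so |H| = 16.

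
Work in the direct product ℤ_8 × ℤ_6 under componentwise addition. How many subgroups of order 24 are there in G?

|G| = 48 and 24 | 48, so subgroups of order 24 are possible by Lagrange.
The subgroups of order 24 are: {(0,0), (0,1), (0,2), (0,3), (0,4), (0,5), (2,0), (2,1), (2,2), (2,3), (2,4), (2,5), (4,0), (4,1), (4,2), (4,3), (4,4), (4,5), (6,0), (6,1), (6,2), (6,3), (6,4), (6,5)}; {(0,0), (0,2), (0,4), (1,0), (1,2), (1,4), (2,0), (2,2), (2,4), (3,0), (3,2), (3,4), (4,0), (4,2), (4,4), (5,0), (5,2), (5,4), (6,0), (6,2), (6,4), (7,0), (7,2), (7,4)}; {(0,0), (0,2), (0,4), (1,1), (1,3), (1,5), (2,0), (2,2), (2,4), (3,1), (3,3), (3,5), (4,0), (4,2), (4,4), (5,1), (5,3), (5,5), (6,0), (6,2), (6,4), (7,1), (7,3), (7,5)}.
So G has 3 subgroups of order 24.

3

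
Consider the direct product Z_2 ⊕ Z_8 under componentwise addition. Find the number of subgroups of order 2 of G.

3

|G| = 16 and 2 | 16, so subgroups of order 2 are possible by Lagrange.
The subgroups of order 2 are: {(0,0), (0,4)}; {(0,0), (1,0)}; {(0,0), (1,4)}.
So G has 3 subgroups of order 2.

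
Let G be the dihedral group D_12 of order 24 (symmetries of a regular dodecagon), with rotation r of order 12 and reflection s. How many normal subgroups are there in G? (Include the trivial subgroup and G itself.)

G has 34 subgroups. Checking conjugation-invariance by order — order 1: 1/1 normal; order 2: 1/13 normal; order 3: 1/1 normal; order 4: 1/7 normal; order 6: 1/5 normal; order 8: 0/3 normal; order 12: 3/3 normal; order 24: 1/1 normal.
Total normal subgroups: 9.

9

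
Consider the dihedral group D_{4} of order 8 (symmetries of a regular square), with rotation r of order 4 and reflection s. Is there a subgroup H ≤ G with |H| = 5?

5 does not divide |G| = 8, so by Lagrange no subgroup of order 5 exists.

No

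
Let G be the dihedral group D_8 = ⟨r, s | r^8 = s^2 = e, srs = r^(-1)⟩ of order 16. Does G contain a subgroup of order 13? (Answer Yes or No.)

No

13 does not divide |G| = 16, so by Lagrange no subgroup of order 13 exists.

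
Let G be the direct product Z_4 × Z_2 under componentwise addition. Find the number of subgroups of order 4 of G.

|G| = 8 and 4 | 8, so subgroups of order 4 are possible by Lagrange.
The subgroups of order 4 are: {(0,0), (0,1), (2,0), (2,1)}; {(0,0), (1,0), (2,0), (3,0)}; {(0,0), (1,1), (2,0), (3,1)}.
So G has 3 subgroups of order 4.

3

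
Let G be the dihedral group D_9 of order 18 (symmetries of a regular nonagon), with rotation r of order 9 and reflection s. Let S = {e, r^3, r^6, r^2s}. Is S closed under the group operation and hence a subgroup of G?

|S| = 4 does not divide |G| = 18, so by Lagrange S is not a subgroup.

No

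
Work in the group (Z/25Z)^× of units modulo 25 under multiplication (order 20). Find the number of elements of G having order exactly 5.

The elements of order 5 are: 6, 11, 16, 21.
That's 4.

4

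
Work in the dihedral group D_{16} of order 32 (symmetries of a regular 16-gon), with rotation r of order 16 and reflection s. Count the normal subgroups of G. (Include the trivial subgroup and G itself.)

8

G has 36 subgroups. Checking conjugation-invariance by order — order 1: 1/1 normal; order 2: 1/17 normal; order 4: 1/9 normal; order 8: 1/5 normal; order 16: 3/3 normal; order 32: 1/1 normal.
Total normal subgroups: 8.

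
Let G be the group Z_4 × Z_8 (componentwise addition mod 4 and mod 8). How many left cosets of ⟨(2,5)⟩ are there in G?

4

|⟨(2,5)⟩| = 8 and |G| = 32.
By Lagrange, [G : H] = |G|/|H| = 32/8 = 4.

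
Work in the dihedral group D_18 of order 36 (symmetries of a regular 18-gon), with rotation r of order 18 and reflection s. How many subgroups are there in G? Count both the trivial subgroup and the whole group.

45

|G| = 36, so by Lagrange every subgroup order divides 36. Divisors: 1, 2, 3, 4, 6, 9, 12, 18, 36.
Subgroups by order — order 1: 1; order 2: 19; order 3: 1; order 4: 9; order 6: 7; order 9: 1; order 12: 3; order 18: 3; order 36: 1.
Total: 1 + 19 + 1 + 9 + 7 + 1 + 3 + 3 + 1 = 45.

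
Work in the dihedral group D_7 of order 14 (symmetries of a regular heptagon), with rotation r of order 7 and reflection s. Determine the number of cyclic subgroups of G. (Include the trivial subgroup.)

9

A cyclic subgroup of order d is generated by each of its φ(d) elements of order d, so the cyclic subgroups of order d number (#elements of order d)/φ(d).
Cyclic subgroups by order — order 1: 1; order 2: 7; order 7: 1.
Total: 9.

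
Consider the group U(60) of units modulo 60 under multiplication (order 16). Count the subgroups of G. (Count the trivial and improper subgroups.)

27

|G| = 16, so by Lagrange every subgroup order divides 16. Divisors: 1, 2, 4, 8, 16.
Subgroups by order — order 1: 1; order 2: 7; order 4: 11; order 8: 7; order 16: 1.
Total: 1 + 7 + 11 + 7 + 1 = 27.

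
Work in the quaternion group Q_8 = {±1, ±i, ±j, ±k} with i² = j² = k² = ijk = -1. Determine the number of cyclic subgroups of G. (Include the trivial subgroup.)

A cyclic subgroup of order d is generated by each of its φ(d) elements of order d, so the cyclic subgroups of order d number (#elements of order d)/φ(d).
Cyclic subgroups by order — order 1: 1; order 2: 1; order 4: 3.
Total: 5.

5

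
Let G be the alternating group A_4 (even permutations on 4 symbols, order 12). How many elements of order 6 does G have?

0

No element of G has order 6 (even though 6 | 12).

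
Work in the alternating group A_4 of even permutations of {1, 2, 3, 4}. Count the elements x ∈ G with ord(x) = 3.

8

The elements of order 3 are: (2 3 4), (2 4 3), (1 2 3), (1 2 4), (1 3 2), (1 3 4), (1 4 2), (1 4 3).
That's 8.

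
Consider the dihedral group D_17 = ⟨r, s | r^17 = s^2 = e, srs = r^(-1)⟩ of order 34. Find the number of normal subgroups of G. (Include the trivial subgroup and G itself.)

G has 20 subgroups. Checking conjugation-invariance by order — order 1: 1/1 normal; order 2: 0/17 normal; order 17: 1/1 normal; order 34: 1/1 normal.
Total normal subgroups: 3.

3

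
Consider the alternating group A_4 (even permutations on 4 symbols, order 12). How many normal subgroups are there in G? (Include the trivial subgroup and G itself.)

G has 10 subgroups. Checking conjugation-invariance by order — order 1: 1/1 normal; order 2: 0/3 normal; order 3: 0/4 normal; order 4: 1/1 normal; order 12: 1/1 normal.
Total normal subgroups: 3.

3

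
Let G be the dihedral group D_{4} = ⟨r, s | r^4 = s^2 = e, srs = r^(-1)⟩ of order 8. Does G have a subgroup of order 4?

4 | 8. A subgroup of order 4 is {e, r, r^2, r^3}.

Yes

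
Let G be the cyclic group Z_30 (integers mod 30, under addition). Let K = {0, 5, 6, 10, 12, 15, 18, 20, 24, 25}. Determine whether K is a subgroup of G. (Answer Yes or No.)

Closure fails: 5 + 6 = 11 ∉ K. So K is not a subgroup.

No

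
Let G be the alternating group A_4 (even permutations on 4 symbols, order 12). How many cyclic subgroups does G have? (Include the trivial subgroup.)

8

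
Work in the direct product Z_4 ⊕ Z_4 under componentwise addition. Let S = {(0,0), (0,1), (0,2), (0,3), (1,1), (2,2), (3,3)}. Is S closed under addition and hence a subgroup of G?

No

|S| = 7 does not divide |G| = 16, so by Lagrange S is not a subgroup.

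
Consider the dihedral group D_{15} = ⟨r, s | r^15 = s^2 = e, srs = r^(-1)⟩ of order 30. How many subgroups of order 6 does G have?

|G| = 30 and 6 | 30, so subgroups of order 6 are possible by Lagrange.
The subgroups of order 6 are: {e, r^5, r^10, s, r^5s, r^10s}; {e, r^5, r^10, rs, r^6s, r^11s}; {e, r^5, r^10, r^2s, r^7s, r^12s}; {e, r^5, r^10, r^3s, r^8s, r^13s}; … (5 in all).
So G has 5 subgroups of order 6.

5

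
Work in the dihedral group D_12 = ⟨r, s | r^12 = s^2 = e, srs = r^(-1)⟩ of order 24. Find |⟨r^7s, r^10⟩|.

|⟨r^7s⟩| = 2 and |⟨r^10⟩| = 6, so |H| is a multiple of lcm(2, 6) = 6 and divides |G| = 24.
Closing under the operation: H = {e, r^2, r^4, r^6, r^8, r^10, rs, r^3s, r^5s, r^7s, r^9s, r^11s}, so |H| = 12.

12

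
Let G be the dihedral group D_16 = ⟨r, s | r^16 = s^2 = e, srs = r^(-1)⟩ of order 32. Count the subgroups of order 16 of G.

3

|G| = 32 and 16 | 32, so subgroups of order 16 are possible by Lagrange.
The subgroups of order 16 are: {e, r, r^2, r^3, r^4, r^5, r^6, r^7, r^8, r^9, r^10, r^11, r^12, r^13, r^14, r^15}; {e, r^2, r^4, r^6, r^8, r^10, r^12, r^14, s, r^2s, r^4s, r^6s, r^8s, r^10s, r^12s, r^14s}; {e, r^2, r^4, r^6, r^8, r^10, r^12, r^14, rs, r^3s, r^5s, r^7s, r^9s, r^11s, r^13s, r^15s}.
So G has 3 subgroups of order 16.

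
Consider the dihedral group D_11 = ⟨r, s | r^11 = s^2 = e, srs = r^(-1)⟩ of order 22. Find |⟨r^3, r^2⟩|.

11

|⟨r^3⟩| = 11 and |⟨r^2⟩| = 11, so |H| is a multiple of lcm(11, 11) = 11 and divides |G| = 22.
Closing under the operation: H = {e, r, r^2, r^3, r^4, r^5, r^6, r^7, r^8, r^9, r^10}, so |H| = 11.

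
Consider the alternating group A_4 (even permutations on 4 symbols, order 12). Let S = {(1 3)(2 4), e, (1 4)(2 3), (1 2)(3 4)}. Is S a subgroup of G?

|S| = 4 divides |G| = 12, consistent with Lagrange.
S contains the identity, every element's inverse is in S, and S is closed under ∘: it is a subgroup.

Yes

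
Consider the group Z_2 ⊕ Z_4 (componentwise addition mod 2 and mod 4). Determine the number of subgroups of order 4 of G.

3

|G| = 8 and 4 | 8, so subgroups of order 4 are possible by Lagrange.
The subgroups of order 4 are: {(0,0), (0,1), (0,2), (0,3)}; {(0,0), (0,2), (1,0), (1,2)}; {(0,0), (0,2), (1,1), (1,3)}.
So G has 3 subgroups of order 4.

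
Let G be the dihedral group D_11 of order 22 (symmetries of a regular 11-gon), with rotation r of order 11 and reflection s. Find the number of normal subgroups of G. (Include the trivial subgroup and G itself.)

3

G has 14 subgroups. Checking conjugation-invariance by order — order 1: 1/1 normal; order 2: 0/11 normal; order 11: 1/1 normal; order 22: 1/1 normal.
Total normal subgroups: 3.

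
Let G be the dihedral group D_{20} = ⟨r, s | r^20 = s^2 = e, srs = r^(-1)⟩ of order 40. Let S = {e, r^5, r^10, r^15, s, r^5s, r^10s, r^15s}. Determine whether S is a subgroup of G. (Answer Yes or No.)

Yes

|S| = 8 divides |G| = 40, consistent with Lagrange.
S contains the identity, every element's inverse is in S, and S is closed under ·: it is a subgroup.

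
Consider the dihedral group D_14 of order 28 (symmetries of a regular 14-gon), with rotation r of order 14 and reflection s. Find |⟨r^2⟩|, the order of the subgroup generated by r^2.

Computing powers of r^2: the smallest k with (r^2)^k = e is k = 7.

7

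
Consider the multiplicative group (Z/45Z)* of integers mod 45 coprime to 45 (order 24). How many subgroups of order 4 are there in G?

|G| = 24 and 4 | 24, so subgroups of order 4 are possible by Lagrange.
The subgroups of order 4 are: {1, 8, 17, 19}; {1, 19, 26, 44}; {1, 19, 28, 37}.
So G has 3 subgroups of order 4.

3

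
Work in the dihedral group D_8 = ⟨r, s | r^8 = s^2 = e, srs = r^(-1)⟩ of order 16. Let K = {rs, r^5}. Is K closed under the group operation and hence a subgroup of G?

The identity e ∉ K, so K is not a subgroup.

No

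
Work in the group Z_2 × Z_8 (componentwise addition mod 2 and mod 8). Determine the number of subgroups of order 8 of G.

3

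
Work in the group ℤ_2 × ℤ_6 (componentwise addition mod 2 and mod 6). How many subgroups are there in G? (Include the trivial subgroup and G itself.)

10

|G| = 12, so by Lagrange every subgroup order divides 12. Divisors: 1, 2, 3, 4, 6, 12.
Subgroups by order — order 1: 1; order 2: 3; order 3: 1; order 4: 1; order 6: 3; order 12: 1.
Total: 1 + 3 + 1 + 1 + 3 + 1 = 10.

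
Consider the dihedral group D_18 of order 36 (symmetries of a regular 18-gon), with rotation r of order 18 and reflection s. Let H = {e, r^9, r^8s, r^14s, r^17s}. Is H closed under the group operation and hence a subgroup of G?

No

|H| = 5 does not divide |G| = 36, so by Lagrange H is not a subgroup.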